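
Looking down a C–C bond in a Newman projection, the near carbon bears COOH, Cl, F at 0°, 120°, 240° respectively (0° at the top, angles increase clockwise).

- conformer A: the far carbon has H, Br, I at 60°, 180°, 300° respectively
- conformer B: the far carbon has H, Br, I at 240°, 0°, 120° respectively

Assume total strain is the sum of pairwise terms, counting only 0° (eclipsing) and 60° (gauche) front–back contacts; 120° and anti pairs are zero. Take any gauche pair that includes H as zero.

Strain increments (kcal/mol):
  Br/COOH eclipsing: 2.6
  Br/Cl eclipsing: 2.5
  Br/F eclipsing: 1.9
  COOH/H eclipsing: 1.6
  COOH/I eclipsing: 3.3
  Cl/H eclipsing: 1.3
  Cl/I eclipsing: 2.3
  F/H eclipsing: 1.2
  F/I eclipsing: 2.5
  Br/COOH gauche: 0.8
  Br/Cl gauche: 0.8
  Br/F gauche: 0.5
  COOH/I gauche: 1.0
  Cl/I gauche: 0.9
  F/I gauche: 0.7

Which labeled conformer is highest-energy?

A (staggered): COOH(0°)/I(300°) gauche 1.0; Cl(120°)/Br(180°) gauche 0.8; F(240°)/Br(180°) gauche 0.5; F(240°)/I(300°) gauche 0.7 → 3.0 kcal/mol.
B (eclipsed): COOH(0°)/Br(0°) eclipsed 2.6; Cl(120°)/I(120°) eclipsed 2.3; F(240°)/H(240°) eclipsed 1.2 → 6.1 kcal/mol.
B has the highest total (6.1 kcal/mol).

B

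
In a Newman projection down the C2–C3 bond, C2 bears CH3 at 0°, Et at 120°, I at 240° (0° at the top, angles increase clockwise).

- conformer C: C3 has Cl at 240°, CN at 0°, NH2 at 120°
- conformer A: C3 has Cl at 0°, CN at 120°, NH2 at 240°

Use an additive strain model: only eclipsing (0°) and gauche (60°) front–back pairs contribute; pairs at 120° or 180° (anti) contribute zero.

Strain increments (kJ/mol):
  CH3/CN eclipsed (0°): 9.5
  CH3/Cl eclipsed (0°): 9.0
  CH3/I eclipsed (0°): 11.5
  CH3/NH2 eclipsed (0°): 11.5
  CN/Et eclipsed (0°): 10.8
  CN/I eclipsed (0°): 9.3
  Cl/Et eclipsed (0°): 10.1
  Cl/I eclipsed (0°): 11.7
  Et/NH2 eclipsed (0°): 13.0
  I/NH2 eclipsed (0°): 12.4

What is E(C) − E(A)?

C is eclipsed. CH3 at 0° is eclipsed with CN at 0° (9.5); Et at 120° is eclipsed with NH2 at 120° (13.0); I at 240° is eclipsed with Cl at 240° (11.7). Total 34.2 kJ/mol.
A is eclipsed. CH3 at 0° is eclipsed with Cl at 0° (9.0); Et at 120° is eclipsed with CN at 120° (10.8); I at 240° is eclipsed with NH2 at 240° (12.4). Total 32.2 kJ/mol.
E(C) − E(A) = 34.2 − 32.2 = +2.0 kJ/mol.

+2.0 kJ/mol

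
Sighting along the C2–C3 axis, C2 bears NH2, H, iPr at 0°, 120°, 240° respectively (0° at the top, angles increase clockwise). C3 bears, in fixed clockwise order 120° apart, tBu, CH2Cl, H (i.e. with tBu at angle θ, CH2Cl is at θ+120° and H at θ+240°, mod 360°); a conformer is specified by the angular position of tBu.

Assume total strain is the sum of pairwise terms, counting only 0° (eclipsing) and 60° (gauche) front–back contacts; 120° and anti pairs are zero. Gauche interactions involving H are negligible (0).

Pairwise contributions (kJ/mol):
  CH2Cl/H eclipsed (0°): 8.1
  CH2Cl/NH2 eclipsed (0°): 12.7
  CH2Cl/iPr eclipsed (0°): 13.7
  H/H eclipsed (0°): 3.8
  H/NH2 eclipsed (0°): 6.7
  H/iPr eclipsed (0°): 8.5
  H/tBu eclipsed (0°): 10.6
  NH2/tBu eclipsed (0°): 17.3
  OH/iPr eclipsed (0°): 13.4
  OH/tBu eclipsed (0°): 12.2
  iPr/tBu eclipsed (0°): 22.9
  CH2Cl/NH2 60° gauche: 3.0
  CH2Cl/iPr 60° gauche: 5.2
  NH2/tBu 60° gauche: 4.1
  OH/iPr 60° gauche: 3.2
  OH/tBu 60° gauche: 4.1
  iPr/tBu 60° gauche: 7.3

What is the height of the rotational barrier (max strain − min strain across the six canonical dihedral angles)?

30.1 kJ/mol

tBu at 0° (eclipsed): NH2–tBu eclipsed, H–CH2Cl eclipsed, iPr–H eclipsed; 17.3 + 8.1 + 8.5 = 33.9 kJ/mol.
tBu at 60° (staggered): NH2–tBu gauche, iPr–CH2Cl gauche; 4.1 + 5.2 = 9.3 kJ/mol.
tBu at 120° (eclipsed): NH2–H eclipsed, H–tBu eclipsed, iPr–CH2Cl eclipsed; 6.7 + 10.6 + 13.7 = 31.0 kJ/mol.
tBu at 180° (staggered): NH2–CH2Cl gauche, iPr–tBu gauche, iPr–CH2Cl gauche; 3.0 + 7.3 + 5.2 = 15.5 kJ/mol.
tBu at 240° (eclipsed): NH2–CH2Cl eclipsed, H–H eclipsed, iPr–tBu eclipsed; 12.7 + 3.8 + 22.9 = 39.4 kJ/mol.
tBu at 300° (staggered): NH2–tBu gauche, NH2–CH2Cl gauche, iPr–tBu gauche; 4.1 + 3.0 + 7.3 = 14.4 kJ/mol.
Max at 240° (39.4 kJ/mol), min at 60° (9.3 kJ/mol); barrier = 30.1 kJ/mol.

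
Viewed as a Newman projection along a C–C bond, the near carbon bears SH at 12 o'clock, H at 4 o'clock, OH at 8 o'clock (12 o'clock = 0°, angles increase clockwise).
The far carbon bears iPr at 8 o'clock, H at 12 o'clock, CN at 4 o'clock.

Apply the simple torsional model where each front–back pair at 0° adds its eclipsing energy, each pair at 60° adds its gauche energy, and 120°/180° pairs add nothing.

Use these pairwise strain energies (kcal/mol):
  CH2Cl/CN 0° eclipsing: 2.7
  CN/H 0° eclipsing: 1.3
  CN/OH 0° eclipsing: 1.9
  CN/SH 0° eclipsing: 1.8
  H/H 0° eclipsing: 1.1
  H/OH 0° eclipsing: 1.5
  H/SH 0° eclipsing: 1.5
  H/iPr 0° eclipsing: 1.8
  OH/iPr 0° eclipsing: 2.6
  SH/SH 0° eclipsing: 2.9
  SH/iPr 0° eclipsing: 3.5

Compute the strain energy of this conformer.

5.4 kcal/mol

This conformer (eclipsed): SH–H eclipsed, H–CN eclipsed, OH–iPr eclipsed; 1.5 + 1.3 + 2.6 = 5.4 kcal/mol.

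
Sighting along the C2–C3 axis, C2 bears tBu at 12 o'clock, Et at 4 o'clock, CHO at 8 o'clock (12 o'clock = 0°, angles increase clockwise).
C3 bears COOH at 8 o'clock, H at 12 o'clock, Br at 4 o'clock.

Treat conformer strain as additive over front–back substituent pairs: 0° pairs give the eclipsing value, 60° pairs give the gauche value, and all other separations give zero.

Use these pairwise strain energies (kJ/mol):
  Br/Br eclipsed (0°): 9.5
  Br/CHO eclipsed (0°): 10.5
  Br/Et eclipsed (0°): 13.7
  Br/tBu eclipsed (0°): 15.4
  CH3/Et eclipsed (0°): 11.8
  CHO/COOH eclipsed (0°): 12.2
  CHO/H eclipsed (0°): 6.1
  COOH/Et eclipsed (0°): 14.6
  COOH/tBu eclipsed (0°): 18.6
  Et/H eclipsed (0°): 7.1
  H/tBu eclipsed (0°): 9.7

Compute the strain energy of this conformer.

This conformer (eclipsed): tBu(0°)/H(0°) eclipsed 9.7; Et(120°)/Br(120°) eclipsed 13.7; CHO(240°)/COOH(240°) eclipsed 12.2 → 35.6 kJ/mol.

35.6 kJ/mol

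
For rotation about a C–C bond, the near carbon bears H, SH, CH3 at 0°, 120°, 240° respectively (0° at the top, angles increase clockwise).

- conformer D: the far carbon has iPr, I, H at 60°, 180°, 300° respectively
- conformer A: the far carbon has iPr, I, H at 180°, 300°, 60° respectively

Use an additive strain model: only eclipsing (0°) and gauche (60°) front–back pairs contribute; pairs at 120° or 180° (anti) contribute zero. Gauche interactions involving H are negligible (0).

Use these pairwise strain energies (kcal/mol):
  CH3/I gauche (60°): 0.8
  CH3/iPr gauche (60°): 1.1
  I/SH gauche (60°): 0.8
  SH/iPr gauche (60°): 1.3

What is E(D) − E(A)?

D (staggered): SH–iPr gauche, SH–I gauche, CH3–I gauche; 1.3 + 0.8 + 0.8 = 2.9 kcal/mol.
A (staggered): SH–iPr gauche, CH3–iPr gauche, CH3–I gauche; 1.3 + 1.1 + 0.8 = 3.2 kcal/mol.
E(D) − E(A) = 2.9 − 3.2 = -0.3 kcal/mol.

-0.3 kcal/mol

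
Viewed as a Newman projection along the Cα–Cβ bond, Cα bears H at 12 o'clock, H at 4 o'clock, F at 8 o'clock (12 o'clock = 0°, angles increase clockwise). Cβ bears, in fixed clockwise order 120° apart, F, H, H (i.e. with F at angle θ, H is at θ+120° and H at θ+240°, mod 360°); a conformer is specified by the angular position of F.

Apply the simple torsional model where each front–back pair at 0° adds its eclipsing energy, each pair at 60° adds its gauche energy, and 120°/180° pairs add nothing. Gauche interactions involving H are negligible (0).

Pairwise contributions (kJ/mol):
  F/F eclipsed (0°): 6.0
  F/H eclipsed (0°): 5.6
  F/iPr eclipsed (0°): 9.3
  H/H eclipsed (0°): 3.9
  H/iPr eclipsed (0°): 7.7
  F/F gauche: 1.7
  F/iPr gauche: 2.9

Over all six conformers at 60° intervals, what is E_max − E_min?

F at 0° is eclipsed. H at 0° is eclipsed with F at 0° (5.6); H at 120° is eclipsed with H at 120° (3.9); F at 240° is eclipsed with H at 240° (5.6). Total 15.1 kJ/mol.
F at 60° (staggered): no non-H gauche contacts → 0.0 kJ/mol.
F at 120° is eclipsed. H at 0° is eclipsed with H at 0° (3.9); H at 120° is eclipsed with F at 120° (5.6); F at 240° is eclipsed with H at 240° (5.6). Total 15.1 kJ/mol.
F at 180° is staggered. F at 240° is gauche with F at 180° (1.7). Total 1.7 kJ/mol.
F at 240° is eclipsed. H at 0° is eclipsed with H at 0° (3.9); H at 120° is eclipsed with H at 120° (3.9); F at 240° is eclipsed with F at 240° (6.0). Total 13.8 kJ/mol.
F at 300° is staggered. F at 240° is gauche with F at 300° (1.7). Total 1.7 kJ/mol.
Max at 0° (15.1 kJ/mol), min at 60° (0.0 kJ/mol); barrier = 15.1 kJ/mol.

15.1 kJ/mol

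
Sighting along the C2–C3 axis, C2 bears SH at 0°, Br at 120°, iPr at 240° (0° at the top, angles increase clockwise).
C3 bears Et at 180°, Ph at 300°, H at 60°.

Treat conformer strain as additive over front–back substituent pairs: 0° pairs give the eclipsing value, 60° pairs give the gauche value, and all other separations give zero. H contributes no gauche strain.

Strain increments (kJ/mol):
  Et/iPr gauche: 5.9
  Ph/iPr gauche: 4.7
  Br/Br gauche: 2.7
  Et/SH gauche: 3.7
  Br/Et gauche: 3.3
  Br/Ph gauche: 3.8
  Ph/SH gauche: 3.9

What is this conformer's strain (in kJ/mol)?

This conformer (staggered): SH–Ph gauche, Br–Et gauche, iPr–Et gauche, iPr–Ph gauche; 3.9 + 3.3 + 5.9 + 4.7 = 17.8 kJ/mol.

17.8 kJ/mol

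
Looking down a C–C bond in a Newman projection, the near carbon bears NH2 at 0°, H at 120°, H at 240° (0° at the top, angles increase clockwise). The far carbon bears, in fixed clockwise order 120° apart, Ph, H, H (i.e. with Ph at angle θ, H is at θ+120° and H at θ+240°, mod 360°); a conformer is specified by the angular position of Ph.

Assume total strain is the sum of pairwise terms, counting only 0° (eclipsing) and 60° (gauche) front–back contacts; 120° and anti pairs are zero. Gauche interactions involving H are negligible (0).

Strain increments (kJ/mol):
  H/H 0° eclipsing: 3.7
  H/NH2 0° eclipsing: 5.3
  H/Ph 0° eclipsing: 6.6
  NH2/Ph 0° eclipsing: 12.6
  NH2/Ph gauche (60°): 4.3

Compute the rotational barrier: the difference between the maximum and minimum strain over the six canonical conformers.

20.0 kJ/mol

Ph at 0° (eclipsed): NH2(0°)/Ph(0°) eclipsed 12.6; H(120°)/H(120°) eclipsed 3.7; H(240°)/H(240°) eclipsed 3.7 → 20.0 kJ/mol.
Ph at 60° (staggered): NH2(0°)/Ph(60°) gauche 4.3 → 4.3 kJ/mol.
Ph at 120° (eclipsed): NH2(0°)/H(0°) eclipsed 5.3; H(120°)/Ph(120°) eclipsed 6.6; H(240°)/H(240°) eclipsed 3.7 → 15.6 kJ/mol.
Ph at 180° (staggered): no non-H gauche contacts → 0.0 kJ/mol.
Ph at 240° (eclipsed): NH2(0°)/H(0°) eclipsed 5.3; H(120°)/H(120°) eclipsed 3.7; H(240°)/Ph(240°) eclipsed 6.6 → 15.6 kJ/mol.
Ph at 300° (staggered): NH2(0°)/Ph(300°) gauche 4.3 → 4.3 kJ/mol.
Max at 0° (20.0 kJ/mol), min at 180° (0.0 kJ/mol); barrier = 20.0 kJ/mol.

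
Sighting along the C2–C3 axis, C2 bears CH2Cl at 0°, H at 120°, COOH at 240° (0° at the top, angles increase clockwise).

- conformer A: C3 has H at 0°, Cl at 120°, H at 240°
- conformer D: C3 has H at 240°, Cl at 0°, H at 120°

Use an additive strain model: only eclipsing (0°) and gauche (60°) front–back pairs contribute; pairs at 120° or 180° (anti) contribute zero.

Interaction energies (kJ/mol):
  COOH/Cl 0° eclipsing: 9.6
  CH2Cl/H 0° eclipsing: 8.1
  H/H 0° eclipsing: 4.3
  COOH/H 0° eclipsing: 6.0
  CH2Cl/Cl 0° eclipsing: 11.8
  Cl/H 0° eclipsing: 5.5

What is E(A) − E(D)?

-2.5 kJ/mol

A (eclipsed): CH2Cl–H eclipsed, H–Cl eclipsed, COOH–H eclipsed; 8.1 + 5.5 + 6.0 = 19.6 kJ/mol.
D (eclipsed): CH2Cl–Cl eclipsed, H–H eclipsed, COOH–H eclipsed; 11.8 + 4.3 + 6.0 = 22.1 kJ/mol.
E(A) − E(D) = 19.6 − 22.1 = -2.5 kJ/mol.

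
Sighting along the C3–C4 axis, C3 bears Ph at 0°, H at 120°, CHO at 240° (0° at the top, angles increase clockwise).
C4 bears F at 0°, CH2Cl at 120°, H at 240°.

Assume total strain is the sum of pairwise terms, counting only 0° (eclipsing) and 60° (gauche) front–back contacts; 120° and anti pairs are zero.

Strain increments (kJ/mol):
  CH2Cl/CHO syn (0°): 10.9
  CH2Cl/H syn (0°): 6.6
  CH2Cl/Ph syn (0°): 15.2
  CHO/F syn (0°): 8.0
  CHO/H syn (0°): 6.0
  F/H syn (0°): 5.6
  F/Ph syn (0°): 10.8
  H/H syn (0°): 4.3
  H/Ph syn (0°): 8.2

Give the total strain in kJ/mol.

23.4 kJ/mol

This conformer (eclipsed): Ph(0°)/F(0°) eclipsed 10.8; H(120°)/CH2Cl(120°) eclipsed 6.6; CHO(240°)/H(240°) eclipsed 6.0 → 23.4 kJ/mol.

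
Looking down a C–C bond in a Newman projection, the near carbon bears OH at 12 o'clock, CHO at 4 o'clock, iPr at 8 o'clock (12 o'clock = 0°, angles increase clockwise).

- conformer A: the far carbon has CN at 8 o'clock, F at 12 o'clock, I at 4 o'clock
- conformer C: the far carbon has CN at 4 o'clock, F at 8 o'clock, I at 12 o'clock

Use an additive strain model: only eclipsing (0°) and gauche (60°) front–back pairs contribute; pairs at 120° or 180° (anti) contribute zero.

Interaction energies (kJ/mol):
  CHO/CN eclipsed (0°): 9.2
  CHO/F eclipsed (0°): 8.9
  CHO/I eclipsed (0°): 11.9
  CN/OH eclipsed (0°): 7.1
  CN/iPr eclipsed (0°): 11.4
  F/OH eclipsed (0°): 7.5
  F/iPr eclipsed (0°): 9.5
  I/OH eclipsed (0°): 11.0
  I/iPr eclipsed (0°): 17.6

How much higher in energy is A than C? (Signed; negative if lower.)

A (eclipsed): OH(0°)/F(0°) eclipsed 7.5; CHO(120°)/I(120°) eclipsed 11.9; iPr(240°)/CN(240°) eclipsed 11.4 → 30.8 kJ/mol.
C (eclipsed): OH(0°)/I(0°) eclipsed 11.0; CHO(120°)/CN(120°) eclipsed 9.2; iPr(240°)/F(240°) eclipsed 9.5 → 29.7 kJ/mol.
E(A) − E(C) = 30.8 − 29.7 = +1.1 kJ/mol.

+1.1 kJ/mol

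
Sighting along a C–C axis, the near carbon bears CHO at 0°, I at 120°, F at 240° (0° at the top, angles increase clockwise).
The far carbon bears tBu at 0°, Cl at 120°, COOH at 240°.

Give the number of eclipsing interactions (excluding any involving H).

3

Non-H eclipsing pairs: CHO(0°)/tBu(0°); I(120°)/Cl(120°); F(240°)/COOH(240°) — 3 interactions.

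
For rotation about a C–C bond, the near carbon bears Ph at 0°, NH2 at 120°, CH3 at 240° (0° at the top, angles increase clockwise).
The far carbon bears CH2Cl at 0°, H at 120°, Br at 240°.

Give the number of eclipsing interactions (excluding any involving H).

2

Non-H eclipsing pairs: Ph(0°)/CH2Cl(0°); CH3(240°)/Br(240°) — 2 interactions.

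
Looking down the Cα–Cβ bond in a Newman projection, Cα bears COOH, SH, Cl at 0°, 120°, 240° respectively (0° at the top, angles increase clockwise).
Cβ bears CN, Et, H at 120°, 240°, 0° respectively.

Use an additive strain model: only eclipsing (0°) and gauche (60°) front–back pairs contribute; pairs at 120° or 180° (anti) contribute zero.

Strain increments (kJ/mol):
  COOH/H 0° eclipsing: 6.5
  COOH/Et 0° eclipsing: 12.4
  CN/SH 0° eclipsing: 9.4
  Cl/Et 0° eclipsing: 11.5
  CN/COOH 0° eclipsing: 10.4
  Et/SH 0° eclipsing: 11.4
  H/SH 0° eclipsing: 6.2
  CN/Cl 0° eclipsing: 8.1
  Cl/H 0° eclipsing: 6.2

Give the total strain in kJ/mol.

27.4 kJ/mol

This conformer (eclipsed): COOH(0°)/H(0°) eclipsed 6.5; SH(120°)/CN(120°) eclipsed 9.4; Cl(240°)/Et(240°) eclipsed 11.5 → 27.4 kJ/mol.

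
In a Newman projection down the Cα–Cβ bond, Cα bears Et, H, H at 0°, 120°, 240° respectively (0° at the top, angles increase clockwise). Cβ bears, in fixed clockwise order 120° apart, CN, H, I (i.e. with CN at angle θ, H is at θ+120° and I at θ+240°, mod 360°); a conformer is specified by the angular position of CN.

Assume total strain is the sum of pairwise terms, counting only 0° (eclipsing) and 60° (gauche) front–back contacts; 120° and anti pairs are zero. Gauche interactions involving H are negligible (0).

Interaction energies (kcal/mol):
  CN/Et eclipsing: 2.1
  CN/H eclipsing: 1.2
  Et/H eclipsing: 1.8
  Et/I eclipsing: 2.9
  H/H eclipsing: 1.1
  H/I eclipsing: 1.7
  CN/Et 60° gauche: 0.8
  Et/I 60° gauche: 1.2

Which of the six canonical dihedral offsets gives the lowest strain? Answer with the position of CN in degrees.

CN at 0° (eclipsed): Et(0°)/CN(0°) eclipsed 2.1; H(120°)/H(120°) eclipsed 1.1; H(240°)/I(240°) eclipsed 1.7 → 4.9 kcal/mol.
CN at 60° (staggered): Et(0°)/CN(60°) gauche 0.8; Et(0°)/I(300°) gauche 1.2 → 2.0 kcal/mol.
CN at 120° (eclipsed): Et(0°)/I(0°) eclipsed 2.9; H(120°)/CN(120°) eclipsed 1.2; H(240°)/H(240°) eclipsed 1.1 → 5.2 kcal/mol.
CN at 180° (staggered): Et(0°)/I(60°) gauche 1.2 → 1.2 kcal/mol.
CN at 240° (eclipsed): Et(0°)/H(0°) eclipsed 1.8; H(120°)/I(120°) eclipsed 1.7; H(240°)/CN(240°) eclipsed 1.2 → 4.7 kcal/mol.
CN at 300° (staggered): Et(0°)/CN(300°) gauche 0.8 → 0.8 kcal/mol.
The minimum (0.8 kcal/mol) occurs with CN at 300°.

300°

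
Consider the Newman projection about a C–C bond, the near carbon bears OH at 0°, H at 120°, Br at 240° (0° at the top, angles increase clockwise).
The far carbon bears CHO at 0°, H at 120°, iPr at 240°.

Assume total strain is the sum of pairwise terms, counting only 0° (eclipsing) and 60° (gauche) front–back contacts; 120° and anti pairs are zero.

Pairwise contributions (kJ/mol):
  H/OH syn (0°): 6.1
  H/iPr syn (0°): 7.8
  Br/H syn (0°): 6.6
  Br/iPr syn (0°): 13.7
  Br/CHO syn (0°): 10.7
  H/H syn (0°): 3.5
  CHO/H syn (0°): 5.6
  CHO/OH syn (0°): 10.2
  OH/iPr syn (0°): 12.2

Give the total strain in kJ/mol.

This conformer is eclipsed. OH at 0° is eclipsed with CHO at 0° (10.2); H at 120° is eclipsed with H at 120° (3.5); Br at 240° is eclipsed with iPr at 240° (13.7). Total 27.4 kJ/mol.

27.4 kJ/mol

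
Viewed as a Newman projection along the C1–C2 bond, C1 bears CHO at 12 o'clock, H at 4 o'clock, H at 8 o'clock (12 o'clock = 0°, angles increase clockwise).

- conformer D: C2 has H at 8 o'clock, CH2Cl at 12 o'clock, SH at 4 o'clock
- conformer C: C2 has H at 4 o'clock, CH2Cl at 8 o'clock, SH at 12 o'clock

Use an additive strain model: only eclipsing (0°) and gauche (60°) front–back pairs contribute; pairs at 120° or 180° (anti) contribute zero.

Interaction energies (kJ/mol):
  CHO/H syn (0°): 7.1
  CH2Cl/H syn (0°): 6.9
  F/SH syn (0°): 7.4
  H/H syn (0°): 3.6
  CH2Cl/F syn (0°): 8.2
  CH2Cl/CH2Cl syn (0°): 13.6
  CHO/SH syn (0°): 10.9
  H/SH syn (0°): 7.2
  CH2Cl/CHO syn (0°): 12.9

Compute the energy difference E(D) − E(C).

+2.3 kJ/mol

D is eclipsed. CHO at 0° is eclipsed with CH2Cl at 0° (12.9); H at 120° is eclipsed with SH at 120° (7.2); H at 240° is eclipsed with H at 240° (3.6). Total 23.7 kJ/mol.
C is eclipsed. CHO at 0° is eclipsed with SH at 0° (10.9); H at 120° is eclipsed with H at 120° (3.6); H at 240° is eclipsed with CH2Cl at 240° (6.9). Total 21.4 kJ/mol.
E(D) − E(C) = 23.7 − 21.4 = +2.3 kJ/mol.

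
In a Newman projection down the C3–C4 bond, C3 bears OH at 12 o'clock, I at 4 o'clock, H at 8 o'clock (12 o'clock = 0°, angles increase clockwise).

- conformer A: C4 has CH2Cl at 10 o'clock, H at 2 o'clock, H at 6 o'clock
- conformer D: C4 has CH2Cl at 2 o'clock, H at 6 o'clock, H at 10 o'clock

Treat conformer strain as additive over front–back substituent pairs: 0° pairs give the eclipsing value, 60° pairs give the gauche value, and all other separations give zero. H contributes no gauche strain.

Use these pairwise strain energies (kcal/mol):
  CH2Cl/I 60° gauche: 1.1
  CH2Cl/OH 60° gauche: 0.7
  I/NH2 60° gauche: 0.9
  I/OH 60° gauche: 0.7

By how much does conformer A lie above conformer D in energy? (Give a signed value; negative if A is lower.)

A (staggered): OH–CH2Cl gauche; 0.7 = 0.7 kcal/mol.
D (staggered): OH–CH2Cl gauche, I–CH2Cl gauche; 0.7 + 1.1 = 1.8 kcal/mol.
E(A) − E(D) = 0.7 − 1.8 = -1.1 kcal/mol.

-1.1 kcal/mol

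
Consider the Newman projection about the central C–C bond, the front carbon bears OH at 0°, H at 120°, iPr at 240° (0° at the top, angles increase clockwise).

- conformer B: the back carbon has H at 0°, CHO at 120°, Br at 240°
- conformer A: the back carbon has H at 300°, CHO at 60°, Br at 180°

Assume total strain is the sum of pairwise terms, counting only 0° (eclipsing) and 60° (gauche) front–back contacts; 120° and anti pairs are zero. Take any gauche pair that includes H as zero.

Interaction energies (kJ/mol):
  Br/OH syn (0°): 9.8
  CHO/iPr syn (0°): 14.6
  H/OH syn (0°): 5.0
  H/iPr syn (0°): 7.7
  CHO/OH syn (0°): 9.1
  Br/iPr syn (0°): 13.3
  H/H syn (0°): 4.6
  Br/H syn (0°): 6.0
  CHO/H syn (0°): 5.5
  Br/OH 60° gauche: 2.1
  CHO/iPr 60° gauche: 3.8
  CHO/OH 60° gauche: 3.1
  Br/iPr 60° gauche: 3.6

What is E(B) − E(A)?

B is eclipsed. OH at 0° is eclipsed with H at 0° (5.0); H at 120° is eclipsed with CHO at 120° (5.5); iPr at 240° is eclipsed with Br at 240° (13.3). Total 23.8 kJ/mol.
A is staggered. OH at 0° is gauche with CHO at 60° (3.1); iPr at 240° is gauche with Br at 180° (3.6). Total 6.7 kJ/mol.
E(B) − E(A) = 23.8 − 6.7 = +17.1 kJ/mol.

+17.1 kJ/mol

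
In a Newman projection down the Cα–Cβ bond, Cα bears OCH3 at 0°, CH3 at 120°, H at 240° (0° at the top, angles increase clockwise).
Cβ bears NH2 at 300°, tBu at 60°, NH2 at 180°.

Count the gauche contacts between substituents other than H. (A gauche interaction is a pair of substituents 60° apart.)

Non-H gauche pairs: OCH3(0°)/NH2(300°); OCH3(0°)/tBu(60°); CH3(120°)/tBu(60°); CH3(120°)/NH2(180°) — 4 interactions.

4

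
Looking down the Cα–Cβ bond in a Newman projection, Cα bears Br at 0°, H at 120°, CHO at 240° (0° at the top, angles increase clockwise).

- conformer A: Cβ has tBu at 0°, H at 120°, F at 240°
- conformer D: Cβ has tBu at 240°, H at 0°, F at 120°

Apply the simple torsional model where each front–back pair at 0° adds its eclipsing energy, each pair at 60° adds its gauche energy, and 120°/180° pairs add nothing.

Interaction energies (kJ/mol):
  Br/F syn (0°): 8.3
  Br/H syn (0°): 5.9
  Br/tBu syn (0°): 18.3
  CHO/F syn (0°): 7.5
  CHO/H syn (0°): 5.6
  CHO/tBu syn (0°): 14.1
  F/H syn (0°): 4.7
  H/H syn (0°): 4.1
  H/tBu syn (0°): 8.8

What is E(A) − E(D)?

+5.2 kJ/mol

A (eclipsed): Br–tBu eclipsed, H–H eclipsed, CHO–F eclipsed; 18.3 + 4.1 + 7.5 = 29.9 kJ/mol.
D (eclipsed): Br–H eclipsed, H–F eclipsed, CHO–tBu eclipsed; 5.9 + 4.7 + 14.1 = 24.7 kJ/mol.
E(A) − E(D) = 29.9 − 24.7 = +5.2 kJ/mol.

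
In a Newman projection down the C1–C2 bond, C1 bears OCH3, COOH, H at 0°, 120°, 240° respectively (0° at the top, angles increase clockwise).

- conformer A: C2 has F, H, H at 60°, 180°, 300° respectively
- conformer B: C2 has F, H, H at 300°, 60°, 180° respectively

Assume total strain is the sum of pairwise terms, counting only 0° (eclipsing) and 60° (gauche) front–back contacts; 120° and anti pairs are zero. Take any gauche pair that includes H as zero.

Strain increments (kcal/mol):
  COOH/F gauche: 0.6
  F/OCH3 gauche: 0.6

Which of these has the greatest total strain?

A

A is staggered. OCH3 at 0° is gauche with F at 60° (0.6); COOH at 120° is gauche with F at 60° (0.6). Total 1.2 kcal/mol.
B is staggered. OCH3 at 0° is gauche with F at 300° (0.6). Total 0.6 kcal/mol.
A has the highest total (1.2 kcal/mol).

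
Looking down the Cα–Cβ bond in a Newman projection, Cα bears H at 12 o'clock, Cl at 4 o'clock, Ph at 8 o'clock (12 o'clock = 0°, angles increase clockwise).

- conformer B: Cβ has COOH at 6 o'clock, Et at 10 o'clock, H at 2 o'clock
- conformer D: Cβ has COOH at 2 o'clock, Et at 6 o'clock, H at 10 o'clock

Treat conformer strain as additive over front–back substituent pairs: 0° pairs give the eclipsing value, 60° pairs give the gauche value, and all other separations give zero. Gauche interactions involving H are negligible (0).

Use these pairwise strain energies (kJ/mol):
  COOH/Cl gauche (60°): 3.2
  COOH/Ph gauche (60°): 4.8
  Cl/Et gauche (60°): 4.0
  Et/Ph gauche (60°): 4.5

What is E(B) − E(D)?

B (staggered): Cl–COOH gauche, Ph–COOH gauche, Ph–Et gauche; 3.2 + 4.8 + 4.5 = 12.5 kJ/mol.
D (staggered): Cl–COOH gauche, Cl–Et gauche, Ph–Et gauche; 3.2 + 4.0 + 4.5 = 11.7 kJ/mol.
E(B) − E(D) = 12.5 − 11.7 = +0.8 kJ/mol.

+0.8 kJ/mol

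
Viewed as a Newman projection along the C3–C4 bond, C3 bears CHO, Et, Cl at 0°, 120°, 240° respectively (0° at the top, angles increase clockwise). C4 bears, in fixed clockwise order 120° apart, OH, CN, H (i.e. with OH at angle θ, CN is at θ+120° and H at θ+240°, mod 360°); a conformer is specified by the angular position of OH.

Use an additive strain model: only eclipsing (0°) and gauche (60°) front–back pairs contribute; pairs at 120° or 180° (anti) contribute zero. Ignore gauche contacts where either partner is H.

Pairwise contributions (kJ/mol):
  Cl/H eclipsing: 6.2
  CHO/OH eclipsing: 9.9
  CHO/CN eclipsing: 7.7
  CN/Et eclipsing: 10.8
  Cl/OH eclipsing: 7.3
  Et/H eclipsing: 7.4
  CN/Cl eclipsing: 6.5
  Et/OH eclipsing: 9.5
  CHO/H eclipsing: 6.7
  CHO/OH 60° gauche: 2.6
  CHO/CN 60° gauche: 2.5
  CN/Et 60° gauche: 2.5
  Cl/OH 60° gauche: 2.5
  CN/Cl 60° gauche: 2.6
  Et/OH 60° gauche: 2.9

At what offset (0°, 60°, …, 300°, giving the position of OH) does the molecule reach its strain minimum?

OH at 0° is eclipsed. CHO at 0° is eclipsed with OH at 0° (9.9); Et at 120° is eclipsed with CN at 120° (10.8); Cl at 240° is eclipsed with H at 240° (6.2). Total 26.9 kJ/mol.
OH at 60° is staggered. CHO at 0° is gauche with OH at 60° (2.6); Et at 120° is gauche with OH at 60° (2.9); Et at 120° is gauche with CN at 180° (2.5); Cl at 240° is gauche with CN at 180° (2.6). Total 10.6 kJ/mol.
OH at 120° is eclipsed. CHO at 0° is eclipsed with H at 0° (6.7); Et at 120° is eclipsed with OH at 120° (9.5); Cl at 240° is eclipsed with CN at 240° (6.5). Total 22.7 kJ/mol.
OH at 180° is staggered. CHO at 0° is gauche with CN at 300° (2.5); Et at 120° is gauche with OH at 180° (2.9); Cl at 240° is gauche with OH at 180° (2.5); Cl at 240° is gauche with CN at 300° (2.6). Total 10.5 kJ/mol.
OH at 240° is eclipsed. CHO at 0° is eclipsed with CN at 0° (7.7); Et at 120° is eclipsed with H at 120° (7.4); Cl at 240° is eclipsed with OH at 240° (7.3). Total 22.4 kJ/mol.
OH at 300° is staggered. CHO at 0° is gauche with OH at 300° (2.6); CHO at 0° is gauche with CN at 60° (2.5); Et at 120° is gauche with CN at 60° (2.5); Cl at 240° is gauche with OH at 300° (2.5). Total 10.1 kJ/mol.
The minimum (10.1 kJ/mol) occurs with OH at 300°.

300°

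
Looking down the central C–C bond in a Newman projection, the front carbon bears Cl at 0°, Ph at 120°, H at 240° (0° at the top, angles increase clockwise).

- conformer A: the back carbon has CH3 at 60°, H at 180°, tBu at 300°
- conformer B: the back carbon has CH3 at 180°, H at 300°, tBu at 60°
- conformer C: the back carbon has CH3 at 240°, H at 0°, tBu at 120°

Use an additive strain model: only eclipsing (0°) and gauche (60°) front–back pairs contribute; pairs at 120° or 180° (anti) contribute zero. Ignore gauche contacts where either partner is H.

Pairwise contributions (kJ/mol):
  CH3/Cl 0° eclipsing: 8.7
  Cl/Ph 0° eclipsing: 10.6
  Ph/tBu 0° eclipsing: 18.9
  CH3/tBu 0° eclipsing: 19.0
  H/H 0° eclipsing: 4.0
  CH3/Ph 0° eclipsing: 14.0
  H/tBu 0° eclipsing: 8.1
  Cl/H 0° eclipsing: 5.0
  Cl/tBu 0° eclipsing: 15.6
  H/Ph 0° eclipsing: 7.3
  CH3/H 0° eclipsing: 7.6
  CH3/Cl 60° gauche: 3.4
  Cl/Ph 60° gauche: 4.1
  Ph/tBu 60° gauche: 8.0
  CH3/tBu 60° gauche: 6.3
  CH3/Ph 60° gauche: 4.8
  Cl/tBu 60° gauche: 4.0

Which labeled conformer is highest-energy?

A (staggered): Cl(0°)/CH3(60°) gauche 3.4; Cl(0°)/tBu(300°) gauche 4.0; Ph(120°)/CH3(60°) gauche 4.8 → 12.2 kJ/mol.
B (staggered): Cl(0°)/tBu(60°) gauche 4.0; Ph(120°)/CH3(180°) gauche 4.8; Ph(120°)/tBu(60°) gauche 8.0 → 16.8 kJ/mol.
C (eclipsed): Cl(0°)/H(0°) eclipsed 5.0; Ph(120°)/tBu(120°) eclipsed 18.9; H(240°)/CH3(240°) eclipsed 7.6 → 31.5 kJ/mol.
C has the highest total (31.5 kJ/mol).

C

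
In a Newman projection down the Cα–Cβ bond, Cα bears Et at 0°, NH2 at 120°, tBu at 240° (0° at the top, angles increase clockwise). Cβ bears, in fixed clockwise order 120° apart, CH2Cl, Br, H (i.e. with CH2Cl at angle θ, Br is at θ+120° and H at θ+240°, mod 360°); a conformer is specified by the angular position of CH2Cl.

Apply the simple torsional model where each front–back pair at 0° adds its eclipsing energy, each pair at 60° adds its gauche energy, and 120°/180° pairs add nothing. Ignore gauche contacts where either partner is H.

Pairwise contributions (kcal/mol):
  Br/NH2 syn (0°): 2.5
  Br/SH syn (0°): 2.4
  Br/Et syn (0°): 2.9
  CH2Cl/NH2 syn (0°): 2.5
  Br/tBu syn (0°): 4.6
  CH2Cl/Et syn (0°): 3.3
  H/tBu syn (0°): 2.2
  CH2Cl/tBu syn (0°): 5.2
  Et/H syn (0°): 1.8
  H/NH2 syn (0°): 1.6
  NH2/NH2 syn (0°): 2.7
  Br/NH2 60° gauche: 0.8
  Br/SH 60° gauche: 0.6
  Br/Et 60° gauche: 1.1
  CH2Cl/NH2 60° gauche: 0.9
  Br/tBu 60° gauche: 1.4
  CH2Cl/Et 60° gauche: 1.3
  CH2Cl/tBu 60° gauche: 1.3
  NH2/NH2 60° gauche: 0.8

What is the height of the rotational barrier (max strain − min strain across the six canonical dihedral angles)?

5.3 kcal/mol

CH2Cl at 0° (eclipsed): Et–CH2Cl eclipsed, NH2–Br eclipsed, tBu–H eclipsed; 3.3 + 2.5 + 2.2 = 8.0 kcal/mol.
CH2Cl at 60° (staggered): Et–CH2Cl gauche, NH2–CH2Cl gauche, NH2–Br gauche, tBu–Br gauche; 1.3 + 0.9 + 0.8 + 1.4 = 4.4 kcal/mol.
CH2Cl at 120° (eclipsed): Et–H eclipsed, NH2–CH2Cl eclipsed, tBu–Br eclipsed; 1.8 + 2.5 + 4.6 = 8.9 kcal/mol.
CH2Cl at 180° (staggered): Et–Br gauche, NH2–CH2Cl gauche, tBu–CH2Cl gauche, tBu–Br gauche; 1.1 + 0.9 + 1.3 + 1.4 = 4.7 kcal/mol.
CH2Cl at 240° (eclipsed): Et–Br eclipsed, NH2–H eclipsed, tBu–CH2Cl eclipsed; 2.9 + 1.6 + 5.2 = 9.7 kcal/mol.
CH2Cl at 300° (staggered): Et–CH2Cl gauche, Et–Br gauche, NH2–Br gauche, tBu–CH2Cl gauche; 1.3 + 1.1 + 0.8 + 1.3 = 4.5 kcal/mol.
Max at 240° (9.7 kcal/mol), min at 60° (4.4 kcal/mol); barrier = 5.3 kcal/mol.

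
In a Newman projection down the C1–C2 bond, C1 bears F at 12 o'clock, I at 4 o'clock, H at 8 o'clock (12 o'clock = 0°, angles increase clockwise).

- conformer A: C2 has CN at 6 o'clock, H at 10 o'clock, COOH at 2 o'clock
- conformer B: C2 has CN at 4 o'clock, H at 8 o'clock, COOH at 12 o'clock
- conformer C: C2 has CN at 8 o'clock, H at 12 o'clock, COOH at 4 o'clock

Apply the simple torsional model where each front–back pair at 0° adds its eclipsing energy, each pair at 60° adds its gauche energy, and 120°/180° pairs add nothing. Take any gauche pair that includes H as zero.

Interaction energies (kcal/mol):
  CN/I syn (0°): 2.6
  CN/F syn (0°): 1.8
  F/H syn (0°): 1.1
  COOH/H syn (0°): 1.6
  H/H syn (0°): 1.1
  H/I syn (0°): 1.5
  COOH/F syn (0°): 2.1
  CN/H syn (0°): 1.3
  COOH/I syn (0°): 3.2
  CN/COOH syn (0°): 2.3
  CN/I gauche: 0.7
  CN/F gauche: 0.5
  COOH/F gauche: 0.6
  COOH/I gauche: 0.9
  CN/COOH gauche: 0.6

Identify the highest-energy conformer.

B

A (staggered): F(0°)/COOH(60°) gauche 0.6; I(120°)/CN(180°) gauche 0.7; I(120°)/COOH(60°) gauche 0.9 → 2.2 kcal/mol.
B (eclipsed): F(0°)/COOH(0°) eclipsed 2.1; I(120°)/CN(120°) eclipsed 2.6; H(240°)/H(240°) eclipsed 1.1 → 5.8 kcal/mol.
C (eclipsed): F(0°)/H(0°) eclipsed 1.1; I(120°)/COOH(120°) eclipsed 3.2; H(240°)/CN(240°) eclipsed 1.3 → 5.6 kcal/mol.
B has the highest total (5.8 kcal/mol).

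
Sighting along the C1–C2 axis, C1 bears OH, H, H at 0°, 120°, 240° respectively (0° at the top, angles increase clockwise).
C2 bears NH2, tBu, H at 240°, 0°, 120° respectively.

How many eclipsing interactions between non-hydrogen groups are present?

Non-H eclipsing pairs: OH(0°)/tBu(0°) — 1 interaction.

1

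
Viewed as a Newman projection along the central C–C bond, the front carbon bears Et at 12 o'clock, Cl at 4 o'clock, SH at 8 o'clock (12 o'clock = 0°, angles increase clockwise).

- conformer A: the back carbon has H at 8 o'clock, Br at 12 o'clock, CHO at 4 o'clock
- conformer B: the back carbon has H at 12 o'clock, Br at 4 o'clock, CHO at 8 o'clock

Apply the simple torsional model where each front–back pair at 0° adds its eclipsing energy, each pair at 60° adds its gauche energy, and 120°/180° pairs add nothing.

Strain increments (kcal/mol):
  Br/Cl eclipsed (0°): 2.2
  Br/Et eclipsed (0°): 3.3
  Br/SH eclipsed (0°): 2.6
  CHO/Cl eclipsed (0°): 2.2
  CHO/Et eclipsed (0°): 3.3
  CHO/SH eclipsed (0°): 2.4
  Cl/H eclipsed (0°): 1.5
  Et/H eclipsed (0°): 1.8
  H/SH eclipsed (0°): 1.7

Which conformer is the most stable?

B

A is eclipsed. Et at 0° is eclipsed with Br at 0° (3.3); Cl at 120° is eclipsed with CHO at 120° (2.2); SH at 240° is eclipsed with H at 240° (1.7). Total 7.2 kcal/mol.
B is eclipsed. Et at 0° is eclipsed with H at 0° (1.8); Cl at 120° is eclipsed with Br at 120° (2.2); SH at 240° is eclipsed with CHO at 240° (2.4). Total 6.4 kcal/mol.
B has the lowest total (6.4 kcal/mol).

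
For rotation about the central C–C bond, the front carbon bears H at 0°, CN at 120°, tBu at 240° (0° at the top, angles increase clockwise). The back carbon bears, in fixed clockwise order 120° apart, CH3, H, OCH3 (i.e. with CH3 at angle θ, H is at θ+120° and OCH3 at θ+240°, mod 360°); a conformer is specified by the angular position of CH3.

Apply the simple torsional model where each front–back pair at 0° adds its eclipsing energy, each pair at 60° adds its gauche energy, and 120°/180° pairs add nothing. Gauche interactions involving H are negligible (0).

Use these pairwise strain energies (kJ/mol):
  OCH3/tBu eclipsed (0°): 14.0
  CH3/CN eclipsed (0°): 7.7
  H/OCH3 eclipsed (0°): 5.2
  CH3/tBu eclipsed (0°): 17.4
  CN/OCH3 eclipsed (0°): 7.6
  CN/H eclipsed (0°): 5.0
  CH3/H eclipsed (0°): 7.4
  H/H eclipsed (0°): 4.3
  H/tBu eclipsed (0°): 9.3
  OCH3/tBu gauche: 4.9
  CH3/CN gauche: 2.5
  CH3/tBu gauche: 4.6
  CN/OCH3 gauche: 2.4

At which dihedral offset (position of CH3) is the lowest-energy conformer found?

CH3 at 0° (eclipsed): H(0°)/CH3(0°) eclipsed 7.4; CN(120°)/H(120°) eclipsed 5.0; tBu(240°)/OCH3(240°) eclipsed 14.0 → 26.4 kJ/mol.
CH3 at 60° (staggered): CN(120°)/CH3(60°) gauche 2.5; tBu(240°)/OCH3(300°) gauche 4.9 → 7.4 kJ/mol.
CH3 at 120° (eclipsed): H(0°)/OCH3(0°) eclipsed 5.2; CN(120°)/CH3(120°) eclipsed 7.7; tBu(240°)/H(240°) eclipsed 9.3 → 22.2 kJ/mol.
CH3 at 180° (staggered): CN(120°)/CH3(180°) gauche 2.5; CN(120°)/OCH3(60°) gauche 2.4; tBu(240°)/CH3(180°) gauche 4.6 → 9.5 kJ/mol.
CH3 at 240° (eclipsed): H(0°)/H(0°) eclipsed 4.3; CN(120°)/OCH3(120°) eclipsed 7.6; tBu(240°)/CH3(240°) eclipsed 17.4 → 29.3 kJ/mol.
CH3 at 300° (staggered): CN(120°)/OCH3(180°) gauche 2.4; tBu(240°)/CH3(300°) gauche 4.6; tBu(240°)/OCH3(180°) gauche 4.9 → 11.9 kJ/mol.
The minimum (7.4 kJ/mol) occurs with CH3 at 60°.

60°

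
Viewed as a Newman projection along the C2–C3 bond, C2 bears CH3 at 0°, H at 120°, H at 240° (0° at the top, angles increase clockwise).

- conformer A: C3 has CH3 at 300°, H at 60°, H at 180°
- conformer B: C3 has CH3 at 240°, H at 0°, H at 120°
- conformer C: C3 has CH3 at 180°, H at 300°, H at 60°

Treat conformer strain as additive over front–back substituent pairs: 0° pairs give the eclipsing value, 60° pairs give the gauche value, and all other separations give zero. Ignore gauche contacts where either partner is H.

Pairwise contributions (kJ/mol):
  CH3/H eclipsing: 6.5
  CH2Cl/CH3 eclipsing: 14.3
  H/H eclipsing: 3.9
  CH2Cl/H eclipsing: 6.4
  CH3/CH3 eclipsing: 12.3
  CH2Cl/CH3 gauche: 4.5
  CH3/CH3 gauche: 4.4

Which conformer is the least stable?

B

A (staggered): CH3–CH3 gauche; 4.4 = 4.4 kJ/mol.
B (eclipsed): CH3–H eclipsed, H–H eclipsed, H–CH3 eclipsed; 6.5 + 3.9 + 6.5 = 16.9 kJ/mol.
C (staggered): no non-H gauche contacts → 0.0 kJ/mol.
B has the highest total (16.9 kJ/mol).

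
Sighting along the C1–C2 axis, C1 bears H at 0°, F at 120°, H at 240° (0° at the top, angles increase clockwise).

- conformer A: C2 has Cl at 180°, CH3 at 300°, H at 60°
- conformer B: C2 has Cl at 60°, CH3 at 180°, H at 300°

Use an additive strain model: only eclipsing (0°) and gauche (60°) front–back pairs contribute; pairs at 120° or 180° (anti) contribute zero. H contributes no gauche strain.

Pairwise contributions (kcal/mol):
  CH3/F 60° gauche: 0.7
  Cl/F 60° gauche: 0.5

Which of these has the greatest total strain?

A (staggered): F(120°)/Cl(180°) gauche 0.5 → 0.5 kcal/mol.
B (staggered): F(120°)/Cl(60°) gauche 0.5; F(120°)/CH3(180°) gauche 0.7 → 1.2 kcal/mol.
B has the highest total (1.2 kcal/mol).

B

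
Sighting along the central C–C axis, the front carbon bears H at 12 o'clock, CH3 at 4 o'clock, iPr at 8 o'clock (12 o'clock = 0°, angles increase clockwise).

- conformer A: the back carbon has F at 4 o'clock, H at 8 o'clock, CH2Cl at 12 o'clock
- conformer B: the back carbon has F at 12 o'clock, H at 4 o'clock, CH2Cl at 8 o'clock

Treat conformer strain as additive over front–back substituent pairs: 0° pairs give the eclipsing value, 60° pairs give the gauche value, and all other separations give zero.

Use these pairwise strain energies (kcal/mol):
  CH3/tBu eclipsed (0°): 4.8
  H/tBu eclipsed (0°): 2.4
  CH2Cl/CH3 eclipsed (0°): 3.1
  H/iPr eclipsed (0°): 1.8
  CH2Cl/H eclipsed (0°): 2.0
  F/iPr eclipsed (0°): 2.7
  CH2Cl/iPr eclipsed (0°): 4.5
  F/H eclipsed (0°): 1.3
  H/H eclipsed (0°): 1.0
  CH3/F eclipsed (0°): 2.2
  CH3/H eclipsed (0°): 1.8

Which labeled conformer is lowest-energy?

A

A (eclipsed): H–CH2Cl eclipsed, CH3–F eclipsed, iPr–H eclipsed; 2.0 + 2.2 + 1.8 = 6.0 kcal/mol.
B (eclipsed): H–F eclipsed, CH3–H eclipsed, iPr–CH2Cl eclipsed; 1.3 + 1.8 + 4.5 = 7.6 kcal/mol.
A has the lowest total (6.0 kcal/mol).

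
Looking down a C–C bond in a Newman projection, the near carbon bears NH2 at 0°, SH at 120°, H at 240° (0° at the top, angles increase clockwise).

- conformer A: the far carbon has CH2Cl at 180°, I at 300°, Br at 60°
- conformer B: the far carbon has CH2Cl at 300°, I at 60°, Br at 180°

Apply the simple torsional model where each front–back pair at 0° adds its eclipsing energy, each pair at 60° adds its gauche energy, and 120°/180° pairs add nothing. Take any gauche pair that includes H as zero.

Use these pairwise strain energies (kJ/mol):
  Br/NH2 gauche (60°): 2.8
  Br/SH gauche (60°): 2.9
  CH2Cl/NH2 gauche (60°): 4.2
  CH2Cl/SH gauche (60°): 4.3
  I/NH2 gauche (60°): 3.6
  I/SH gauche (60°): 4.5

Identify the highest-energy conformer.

A (staggered): NH2–I gauche, NH2–Br gauche, SH–CH2Cl gauche, SH–Br gauche; 3.6 + 2.8 + 4.3 + 2.9 = 13.6 kJ/mol.
B (staggered): NH2–CH2Cl gauche, NH2–I gauche, SH–I gauche, SH–Br gauche; 4.2 + 3.6 + 4.5 + 2.9 = 15.2 kJ/mol.
B has the highest total (15.2 kJ/mol).

B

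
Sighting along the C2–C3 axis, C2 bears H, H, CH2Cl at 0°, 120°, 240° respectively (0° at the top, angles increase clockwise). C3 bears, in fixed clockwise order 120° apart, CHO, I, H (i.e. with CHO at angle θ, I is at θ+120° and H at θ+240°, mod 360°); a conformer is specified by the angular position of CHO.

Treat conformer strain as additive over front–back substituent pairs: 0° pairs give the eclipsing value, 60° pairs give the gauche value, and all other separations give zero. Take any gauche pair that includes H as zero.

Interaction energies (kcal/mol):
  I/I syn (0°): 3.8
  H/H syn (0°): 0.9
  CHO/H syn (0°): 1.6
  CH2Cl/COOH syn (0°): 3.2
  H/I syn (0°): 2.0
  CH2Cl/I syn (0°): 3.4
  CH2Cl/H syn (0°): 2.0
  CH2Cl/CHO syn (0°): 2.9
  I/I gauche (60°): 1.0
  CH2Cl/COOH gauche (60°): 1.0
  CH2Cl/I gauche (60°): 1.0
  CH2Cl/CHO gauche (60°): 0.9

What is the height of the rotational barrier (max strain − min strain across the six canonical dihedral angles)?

5.0 kcal/mol

CHO at 0° (eclipsed): H(0°)/CHO(0°) eclipsed 1.6; H(120°)/I(120°) eclipsed 2.0; CH2Cl(240°)/H(240°) eclipsed 2.0 → 5.6 kcal/mol.
CHO at 60° (staggered): CH2Cl(240°)/I(180°) gauche 1.0 → 1.0 kcal/mol.
CHO at 120° (eclipsed): H(0°)/H(0°) eclipsed 0.9; H(120°)/CHO(120°) eclipsed 1.6; CH2Cl(240°)/I(240°) eclipsed 3.4 → 5.9 kcal/mol.
CHO at 180° (staggered): CH2Cl(240°)/CHO(180°) gauche 0.9; CH2Cl(240°)/I(300°) gauche 1.0 → 1.9 kcal/mol.
CHO at 240° (eclipsed): H(0°)/I(0°) eclipsed 2.0; H(120°)/H(120°) eclipsed 0.9; CH2Cl(240°)/CHO(240°) eclipsed 2.9 → 5.8 kcal/mol.
CHO at 300° (staggered): CH2Cl(240°)/CHO(300°) gauche 0.9 → 0.9 kcal/mol.
Max at 120° (5.9 kcal/mol), min at 300° (0.9 kcal/mol); barrier = 5.0 kcal/mol.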